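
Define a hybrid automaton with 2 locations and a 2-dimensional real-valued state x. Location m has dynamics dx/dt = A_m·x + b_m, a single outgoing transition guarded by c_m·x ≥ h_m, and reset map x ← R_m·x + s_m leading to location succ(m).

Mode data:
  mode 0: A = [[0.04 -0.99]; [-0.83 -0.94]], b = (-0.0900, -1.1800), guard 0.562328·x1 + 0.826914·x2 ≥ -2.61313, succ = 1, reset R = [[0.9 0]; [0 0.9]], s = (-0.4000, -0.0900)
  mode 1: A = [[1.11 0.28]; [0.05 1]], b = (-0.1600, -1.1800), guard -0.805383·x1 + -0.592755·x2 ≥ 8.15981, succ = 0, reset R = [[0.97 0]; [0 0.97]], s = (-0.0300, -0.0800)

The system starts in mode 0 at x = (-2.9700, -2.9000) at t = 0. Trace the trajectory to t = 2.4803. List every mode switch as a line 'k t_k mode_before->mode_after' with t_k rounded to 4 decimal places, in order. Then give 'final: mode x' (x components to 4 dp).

Mode 0: guard c·x = -2.6131 hit at Δt = 0.4005 (t = 0.4005), x⁻ = (-2.1601, -1.6911) → reset → x⁺ = (-2.3441, -1.6120), jump to mode 1
Mode 1: guard c·x = 8.1598 hit at Δt = 0.7490 (t = 1.1495), x⁻ = (-6.4970, -4.9383) → reset → x⁺ = (-6.3321, -4.8702), jump to mode 0
Mode 0: guard c·x = -2.6131 hit at Δt = 1.0029 (t = 2.1524), x⁻ = (-4.7078, 0.0413) → reset → x⁺ = (-4.6370, -0.0528), jump to mode 1
Mode 1: flow for 0.3279 to horizon, guard not reached → x = (-6.7700, -0.6393)

1 0.4005 0->1
2 1.1495 1->0
3 2.1524 0->1
final: 1 -6.7700 -0.6393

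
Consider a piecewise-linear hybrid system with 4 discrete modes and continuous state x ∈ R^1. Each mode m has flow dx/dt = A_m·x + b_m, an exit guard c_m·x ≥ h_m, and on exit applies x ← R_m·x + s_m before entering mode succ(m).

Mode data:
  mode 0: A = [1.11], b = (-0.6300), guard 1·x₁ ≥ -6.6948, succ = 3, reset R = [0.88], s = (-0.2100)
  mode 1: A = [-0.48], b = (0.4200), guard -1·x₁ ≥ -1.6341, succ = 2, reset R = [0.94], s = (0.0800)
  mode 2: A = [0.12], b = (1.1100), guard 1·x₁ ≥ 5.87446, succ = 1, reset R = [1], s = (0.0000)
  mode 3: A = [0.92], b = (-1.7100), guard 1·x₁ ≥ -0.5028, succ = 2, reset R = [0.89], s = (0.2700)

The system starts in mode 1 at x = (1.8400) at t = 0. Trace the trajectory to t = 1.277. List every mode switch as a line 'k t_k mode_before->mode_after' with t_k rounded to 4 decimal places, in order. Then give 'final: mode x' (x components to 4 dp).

1 0.5000 1->2
final: 2 2.6780

Mode 1: guard c·x = -1.6341 hit at Δt = 0.5000 (t = 0.5000), x⁻ = (1.6341) → reset → x⁺ = (1.6161), jump to mode 2
Mode 2: flow for 0.7770 to horizon, guard not reached → x = (2.6780)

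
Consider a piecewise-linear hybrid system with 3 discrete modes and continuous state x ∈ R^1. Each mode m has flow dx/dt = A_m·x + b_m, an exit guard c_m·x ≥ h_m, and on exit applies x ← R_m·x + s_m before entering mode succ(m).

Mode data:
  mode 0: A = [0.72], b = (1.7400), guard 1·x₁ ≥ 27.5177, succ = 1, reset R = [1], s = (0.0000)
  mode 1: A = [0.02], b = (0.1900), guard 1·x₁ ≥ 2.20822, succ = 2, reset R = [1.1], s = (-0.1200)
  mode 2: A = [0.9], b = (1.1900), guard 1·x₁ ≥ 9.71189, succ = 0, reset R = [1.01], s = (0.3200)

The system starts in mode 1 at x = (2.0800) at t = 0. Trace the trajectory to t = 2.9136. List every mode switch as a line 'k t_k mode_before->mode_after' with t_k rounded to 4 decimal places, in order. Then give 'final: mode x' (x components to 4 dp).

Mode 1: guard c·x = 2.2082 hit at Δt = 0.5506 (t = 0.5506), x⁻ = (2.2082) → reset → x⁺ = (2.3090), jump to mode 2
Mode 2: guard c·x = 9.7119 hit at Δt = 1.2349 (t = 1.7855), x⁻ = (9.7119) → reset → x⁺ = (10.1290), jump to mode 0
Mode 0: flow for 1.1281 to horizon, guard not reached → x = (25.8482)

1 0.5506 1->2
2 1.7855 2->0
final: 0 25.8482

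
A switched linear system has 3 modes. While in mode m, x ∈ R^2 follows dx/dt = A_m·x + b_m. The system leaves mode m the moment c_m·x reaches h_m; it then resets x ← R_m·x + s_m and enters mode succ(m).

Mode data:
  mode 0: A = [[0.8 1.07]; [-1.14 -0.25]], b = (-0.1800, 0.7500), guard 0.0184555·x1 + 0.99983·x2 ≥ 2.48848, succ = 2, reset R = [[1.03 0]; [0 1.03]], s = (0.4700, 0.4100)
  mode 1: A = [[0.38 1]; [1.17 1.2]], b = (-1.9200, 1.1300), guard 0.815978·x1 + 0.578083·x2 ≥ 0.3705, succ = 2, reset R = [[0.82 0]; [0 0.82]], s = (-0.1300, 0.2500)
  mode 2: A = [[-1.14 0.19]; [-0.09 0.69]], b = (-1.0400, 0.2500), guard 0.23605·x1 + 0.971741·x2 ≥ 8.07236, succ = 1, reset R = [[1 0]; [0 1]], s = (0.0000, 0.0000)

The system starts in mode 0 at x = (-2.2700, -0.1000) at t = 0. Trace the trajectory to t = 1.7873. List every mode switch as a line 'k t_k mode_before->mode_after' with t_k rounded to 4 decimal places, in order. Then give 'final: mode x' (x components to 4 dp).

1 0.7235 0->2
final: 2 -0.8450 6.9612

Mode 0: guard c·x = 2.4885 hit at Δt = 0.7235 (t = 0.7235), x⁻ = (-3.0963, 2.5461) → reset → x⁺ = (-2.7192, 3.0324), jump to mode 2
Mode 2: flow for 1.0638 to horizon, guard not reached → x = (-0.8450, 6.9612)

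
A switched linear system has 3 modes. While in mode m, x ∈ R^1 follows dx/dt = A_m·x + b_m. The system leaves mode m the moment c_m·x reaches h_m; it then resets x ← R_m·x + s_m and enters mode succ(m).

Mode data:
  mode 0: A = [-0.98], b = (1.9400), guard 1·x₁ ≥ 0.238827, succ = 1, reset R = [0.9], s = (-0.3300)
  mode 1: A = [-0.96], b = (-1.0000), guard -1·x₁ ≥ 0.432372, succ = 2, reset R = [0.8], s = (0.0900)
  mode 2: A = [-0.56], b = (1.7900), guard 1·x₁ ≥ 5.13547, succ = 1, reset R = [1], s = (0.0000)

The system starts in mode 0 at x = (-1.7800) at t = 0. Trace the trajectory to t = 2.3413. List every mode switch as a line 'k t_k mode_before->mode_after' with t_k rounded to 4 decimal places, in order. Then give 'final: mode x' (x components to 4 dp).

1 0.7857 0->1
2 1.2224 1->2
final: 2 1.3515

Mode 0: guard c·x = 0.2388 hit at Δt = 0.7857 (t = 0.7857), x⁻ = (0.2388) → reset → x⁺ = (-0.1151), jump to mode 1
Mode 1: guard c·x = 0.4324 hit at Δt = 0.4367 (t = 1.2224), x⁻ = (-0.4324) → reset → x⁺ = (-0.2559), jump to mode 2
Mode 2: flow for 1.1189 to horizon, guard not reached → x = (1.3515)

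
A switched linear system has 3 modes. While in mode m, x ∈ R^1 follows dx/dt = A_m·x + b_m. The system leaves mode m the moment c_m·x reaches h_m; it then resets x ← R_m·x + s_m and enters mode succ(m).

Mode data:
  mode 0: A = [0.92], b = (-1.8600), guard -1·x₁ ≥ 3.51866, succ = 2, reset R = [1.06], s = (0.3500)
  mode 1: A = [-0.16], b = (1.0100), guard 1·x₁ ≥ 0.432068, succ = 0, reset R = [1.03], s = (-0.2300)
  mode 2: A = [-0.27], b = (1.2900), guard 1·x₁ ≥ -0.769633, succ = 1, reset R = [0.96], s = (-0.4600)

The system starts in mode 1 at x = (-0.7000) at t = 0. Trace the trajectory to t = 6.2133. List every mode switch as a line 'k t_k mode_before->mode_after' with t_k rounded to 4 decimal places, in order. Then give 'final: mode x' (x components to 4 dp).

Mode 1: guard c·x = 0.4321 hit at Δt = 1.1004 (t = 1.1004), x⁻ = (0.4321) → reset → x⁺ = (0.2150), jump to mode 0
Mode 0: guard c·x = 3.5187 hit at Δt = 1.2180 (t = 2.3184), x⁻ = (-3.5187) → reset → x⁺ = (-3.3798), jump to mode 2
Mode 2: guard c·x = -0.7696 hit at Δt = 1.4282 (t = 3.7466), x⁻ = (-0.7696) → reset → x⁺ = (-1.1988), jump to mode 1
Mode 1: guard c·x = 0.4321 hit at Δt = 1.5299 (t = 5.2765), x⁻ = (0.4321) → reset → x⁺ = (0.2150), jump to mode 0
Mode 0: flow for 0.9368 to horizon, guard not reached → x = (-2.2557)

1 1.1004 1->0
2 2.3184 0->2
3 3.7466 2->1
4 5.2765 1->0
final: 0 -2.2557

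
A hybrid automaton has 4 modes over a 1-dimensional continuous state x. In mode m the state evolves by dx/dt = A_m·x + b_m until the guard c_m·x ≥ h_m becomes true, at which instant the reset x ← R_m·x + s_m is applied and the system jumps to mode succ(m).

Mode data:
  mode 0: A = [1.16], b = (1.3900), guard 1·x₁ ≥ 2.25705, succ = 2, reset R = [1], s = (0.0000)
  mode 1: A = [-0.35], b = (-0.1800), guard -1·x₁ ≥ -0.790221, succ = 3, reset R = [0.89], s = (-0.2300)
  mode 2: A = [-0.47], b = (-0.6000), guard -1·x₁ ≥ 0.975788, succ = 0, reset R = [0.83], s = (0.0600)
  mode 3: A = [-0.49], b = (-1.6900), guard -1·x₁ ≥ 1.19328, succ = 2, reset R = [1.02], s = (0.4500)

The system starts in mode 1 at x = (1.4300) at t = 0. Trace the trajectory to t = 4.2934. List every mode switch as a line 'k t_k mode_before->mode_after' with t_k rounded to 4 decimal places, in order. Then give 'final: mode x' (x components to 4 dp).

1 1.1402 1->3
2 2.2692 3->2
3 3.3902 2->0
final: 0 0.0801

Mode 1: guard c·x = -0.7902 hit at Δt = 1.1402 (t = 1.1402), x⁻ = (0.7902) → reset → x⁺ = (0.4733), jump to mode 3
Mode 3: guard c·x = 1.1933 hit at Δt = 1.1290 (t = 2.2692), x⁻ = (-1.1933) → reset → x⁺ = (-0.7671), jump to mode 2
Mode 2: guard c·x = 0.9758 hit at Δt = 1.1210 (t = 3.3902), x⁻ = (-0.9758) → reset → x⁺ = (-0.7499), jump to mode 0
Mode 0: flow for 0.9032 to horizon, guard not reached → x = (0.0801)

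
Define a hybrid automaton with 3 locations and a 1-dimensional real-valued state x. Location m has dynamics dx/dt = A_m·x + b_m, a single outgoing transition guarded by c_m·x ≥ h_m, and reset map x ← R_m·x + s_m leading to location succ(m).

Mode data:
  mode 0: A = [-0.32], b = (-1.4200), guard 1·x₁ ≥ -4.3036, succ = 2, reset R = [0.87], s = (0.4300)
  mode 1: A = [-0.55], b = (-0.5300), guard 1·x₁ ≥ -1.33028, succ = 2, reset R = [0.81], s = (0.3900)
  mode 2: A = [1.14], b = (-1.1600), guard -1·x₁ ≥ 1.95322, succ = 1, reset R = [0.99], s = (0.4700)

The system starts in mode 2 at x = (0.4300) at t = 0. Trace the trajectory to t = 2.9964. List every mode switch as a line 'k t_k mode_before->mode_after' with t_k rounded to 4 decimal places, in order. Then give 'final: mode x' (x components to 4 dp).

Mode 2: guard c·x = 1.9532 hit at Δt = 1.4216 (t = 1.4216), x⁻ = (-1.9532) → reset → x⁺ = (-1.4637), jump to mode 1
Mode 1: guard c·x = -1.3303 hit at Δt = 0.5642 (t = 1.9858), x⁻ = (-1.3303) → reset → x⁺ = (-0.6875), jump to mode 2
Mode 2: guard c·x = 1.9532 hit at Δt = 0.4870 (t = 2.4728), x⁻ = (-1.9532) → reset → x⁺ = (-1.4637), jump to mode 1
Mode 1: flow for 0.5236 to horizon, guard not reached → x = (-1.3386)

1 1.4216 2->1
2 1.9858 1->2
3 2.4728 2->1
final: 1 -1.3386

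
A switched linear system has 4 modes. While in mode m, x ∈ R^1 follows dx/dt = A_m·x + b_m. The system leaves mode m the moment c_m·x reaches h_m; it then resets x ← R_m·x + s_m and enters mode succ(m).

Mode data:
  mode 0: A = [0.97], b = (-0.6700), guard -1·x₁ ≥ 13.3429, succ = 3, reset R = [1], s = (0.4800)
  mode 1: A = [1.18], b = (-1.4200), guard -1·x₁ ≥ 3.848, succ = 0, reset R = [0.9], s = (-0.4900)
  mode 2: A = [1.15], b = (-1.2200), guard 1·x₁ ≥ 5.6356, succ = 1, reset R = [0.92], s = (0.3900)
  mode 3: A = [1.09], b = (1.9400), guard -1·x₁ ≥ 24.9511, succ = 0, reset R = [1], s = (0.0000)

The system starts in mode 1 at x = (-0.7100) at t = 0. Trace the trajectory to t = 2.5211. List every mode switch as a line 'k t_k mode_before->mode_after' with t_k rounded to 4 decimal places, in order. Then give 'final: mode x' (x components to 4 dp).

Mode 1: guard c·x = 3.8480 hit at Δt = 0.8227 (t = 0.8227), x⁻ = (-3.8480) → reset → x⁺ = (-3.9532), jump to mode 0
Mode 0: guard c·x = 13.3429 hit at Δt = 1.1401 (t = 1.9628), x⁻ = (-13.3429) → reset → x⁺ = (-12.8629), jump to mode 3
Mode 3: flow for 0.5583 to horizon, guard not reached → x = (-22.1478)

1 0.8227 1->0
2 1.9628 0->3
final: 3 -22.1478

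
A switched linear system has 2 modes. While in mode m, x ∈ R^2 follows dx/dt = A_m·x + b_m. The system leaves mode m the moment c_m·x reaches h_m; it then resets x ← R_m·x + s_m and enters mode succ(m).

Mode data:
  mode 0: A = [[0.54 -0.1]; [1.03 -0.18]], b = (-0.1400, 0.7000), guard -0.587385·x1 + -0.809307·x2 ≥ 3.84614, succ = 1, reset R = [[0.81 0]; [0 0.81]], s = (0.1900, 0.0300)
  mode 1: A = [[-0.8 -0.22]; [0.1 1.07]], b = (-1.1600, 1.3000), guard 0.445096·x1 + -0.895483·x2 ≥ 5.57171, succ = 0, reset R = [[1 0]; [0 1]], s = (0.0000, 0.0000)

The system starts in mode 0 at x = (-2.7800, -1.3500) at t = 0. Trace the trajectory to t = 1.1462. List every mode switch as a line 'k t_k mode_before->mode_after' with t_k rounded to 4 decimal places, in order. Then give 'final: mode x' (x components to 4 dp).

Mode 0: guard c·x = 3.8461 hit at Δt = 0.4108 (t = 0.4108), x⁻ = (-3.4537, -2.2457) → reset → x⁺ = (-2.6075, -1.7890), jump to mode 1
Mode 1: flow for 0.7354 to horizon, guard not reached → x = (-1.8179, -2.7262)

1 0.4108 0->1
final: 1 -1.8179 -2.7262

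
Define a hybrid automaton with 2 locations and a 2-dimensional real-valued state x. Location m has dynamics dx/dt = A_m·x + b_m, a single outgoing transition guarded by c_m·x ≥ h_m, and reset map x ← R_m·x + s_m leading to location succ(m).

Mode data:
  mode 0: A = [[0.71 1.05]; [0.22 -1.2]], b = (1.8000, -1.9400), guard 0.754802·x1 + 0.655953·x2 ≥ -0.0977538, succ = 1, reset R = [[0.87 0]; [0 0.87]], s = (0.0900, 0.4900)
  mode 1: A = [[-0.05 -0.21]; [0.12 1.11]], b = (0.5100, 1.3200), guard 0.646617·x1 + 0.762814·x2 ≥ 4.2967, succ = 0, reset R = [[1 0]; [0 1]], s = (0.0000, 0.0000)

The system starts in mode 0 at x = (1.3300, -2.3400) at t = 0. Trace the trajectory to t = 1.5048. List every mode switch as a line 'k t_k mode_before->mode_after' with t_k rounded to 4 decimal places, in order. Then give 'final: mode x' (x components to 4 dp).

Mode 0: guard c·x = -0.0978 hit at Δt = 0.4139 (t = 0.4139), x⁻ = (1.5682, -1.9536) → reset → x⁺ = (1.4543, -1.2096), jump to mode 1
Mode 1: flow for 1.0909 to horizon, guard not reached → x = (2.1541, -0.8130)

1 0.4139 0->1
final: 1 2.1541 -0.8130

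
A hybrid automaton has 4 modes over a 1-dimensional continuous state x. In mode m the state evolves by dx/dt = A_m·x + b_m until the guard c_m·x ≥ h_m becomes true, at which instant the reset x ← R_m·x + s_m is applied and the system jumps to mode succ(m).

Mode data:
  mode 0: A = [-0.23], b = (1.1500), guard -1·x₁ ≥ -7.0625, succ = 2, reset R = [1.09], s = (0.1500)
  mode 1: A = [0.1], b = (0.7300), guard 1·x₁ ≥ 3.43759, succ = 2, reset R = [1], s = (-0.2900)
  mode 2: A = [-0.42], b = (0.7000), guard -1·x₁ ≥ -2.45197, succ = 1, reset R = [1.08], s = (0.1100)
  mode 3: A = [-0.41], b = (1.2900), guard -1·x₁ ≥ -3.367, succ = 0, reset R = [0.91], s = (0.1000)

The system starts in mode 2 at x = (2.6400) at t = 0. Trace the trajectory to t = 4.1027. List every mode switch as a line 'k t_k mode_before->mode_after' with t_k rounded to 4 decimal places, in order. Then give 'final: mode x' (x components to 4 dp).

Mode 2: guard c·x = -2.4520 hit at Δt = 0.5111 (t = 0.5111), x⁻ = (2.4520) → reset → x⁺ = (2.7581), jump to mode 1
Mode 1: guard c·x = 3.4376 hit at Δt = 0.6537 (t = 1.1648), x⁻ = (3.4376) → reset → x⁺ = (3.1476), jump to mode 2
Mode 2: guard c·x = -2.4520 hit at Δt = 1.5104 (t = 2.6751), x⁻ = (2.4520) → reset → x⁺ = (2.7581), jump to mode 1
Mode 1: guard c·x = 3.4376 hit at Δt = 0.6537 (t = 3.3288), x⁻ = (3.4376) → reset → x⁺ = (3.1476), jump to mode 2
Mode 2: flow for 0.7739 to horizon, guard not reached → x = (2.7367)

1 0.5111 2->1
2 1.1648 1->2
3 2.6751 2->1
4 3.3288 1->2
final: 2 2.7367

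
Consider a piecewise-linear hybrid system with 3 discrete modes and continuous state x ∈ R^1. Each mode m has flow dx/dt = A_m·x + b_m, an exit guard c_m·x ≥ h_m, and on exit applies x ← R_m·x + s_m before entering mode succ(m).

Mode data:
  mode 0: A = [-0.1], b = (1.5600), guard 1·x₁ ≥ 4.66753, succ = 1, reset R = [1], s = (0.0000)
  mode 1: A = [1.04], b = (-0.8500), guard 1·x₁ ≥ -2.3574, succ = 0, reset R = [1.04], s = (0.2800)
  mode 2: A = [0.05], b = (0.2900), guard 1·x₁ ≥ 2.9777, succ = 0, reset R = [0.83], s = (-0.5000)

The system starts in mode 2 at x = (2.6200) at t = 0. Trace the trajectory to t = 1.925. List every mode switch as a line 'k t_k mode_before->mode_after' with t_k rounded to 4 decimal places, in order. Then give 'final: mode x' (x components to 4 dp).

Mode 2: guard c·x = 2.9777 hit at Δt = 0.8321 (t = 0.8321), x⁻ = (2.9777) → reset → x⁺ = (1.9715), jump to mode 0
Mode 0: flow for 1.0929 to horizon, guard not reached → x = (3.3825)

1 0.8321 2->0
final: 0 3.3825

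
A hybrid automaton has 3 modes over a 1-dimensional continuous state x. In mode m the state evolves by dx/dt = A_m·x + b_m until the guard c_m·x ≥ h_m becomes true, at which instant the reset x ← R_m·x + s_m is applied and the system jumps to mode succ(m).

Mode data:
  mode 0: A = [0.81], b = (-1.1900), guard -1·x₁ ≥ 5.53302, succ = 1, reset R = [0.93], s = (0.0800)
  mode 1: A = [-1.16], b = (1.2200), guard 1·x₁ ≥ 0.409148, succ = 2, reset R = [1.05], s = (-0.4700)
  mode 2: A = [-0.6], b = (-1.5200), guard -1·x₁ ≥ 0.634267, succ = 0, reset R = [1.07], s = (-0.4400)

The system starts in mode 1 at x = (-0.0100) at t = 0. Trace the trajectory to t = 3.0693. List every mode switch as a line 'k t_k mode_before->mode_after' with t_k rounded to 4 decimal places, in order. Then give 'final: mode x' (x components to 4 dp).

1 0.4329 1->2
2 0.8864 2->0
3 2.1153 0->1
final: 1 -0.9711

Mode 1: guard c·x = 0.4091 hit at Δt = 0.4329 (t = 0.4329), x⁻ = (0.4091) → reset → x⁺ = (-0.0404), jump to mode 2
Mode 2: guard c·x = 0.6343 hit at Δt = 0.4535 (t = 0.8864), x⁻ = (-0.6343) → reset → x⁺ = (-1.1187), jump to mode 0
Mode 0: guard c·x = 5.5330 hit at Δt = 1.2289 (t = 2.1153), x⁻ = (-5.5330) → reset → x⁺ = (-5.0657), jump to mode 1
Mode 1: flow for 0.9540 to horizon, guard not reached → x = (-0.9711)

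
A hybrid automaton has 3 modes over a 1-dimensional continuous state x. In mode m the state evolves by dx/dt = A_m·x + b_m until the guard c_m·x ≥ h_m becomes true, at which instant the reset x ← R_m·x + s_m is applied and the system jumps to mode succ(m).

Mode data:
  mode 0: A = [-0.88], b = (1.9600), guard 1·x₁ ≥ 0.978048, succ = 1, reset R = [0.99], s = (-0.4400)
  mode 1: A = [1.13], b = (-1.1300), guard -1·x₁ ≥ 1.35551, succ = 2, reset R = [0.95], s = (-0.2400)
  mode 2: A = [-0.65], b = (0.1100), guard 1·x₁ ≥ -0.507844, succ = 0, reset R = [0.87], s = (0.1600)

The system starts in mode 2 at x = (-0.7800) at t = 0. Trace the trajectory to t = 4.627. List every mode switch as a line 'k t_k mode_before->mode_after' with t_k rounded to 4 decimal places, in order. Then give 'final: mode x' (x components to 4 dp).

Mode 2: guard c·x = -0.5078 hit at Δt = 0.5198 (t = 0.5198), x⁻ = (-0.5078) → reset → x⁺ = (-0.2818), jump to mode 0
Mode 0: guard c·x = 0.9780 hit at Δt = 0.7925 (t = 1.3123), x⁻ = (0.9780) → reset → x⁺ = (0.5283), jump to mode 1
Mode 1: guard c·x = 1.3555 hit at Δt = 1.4231 (t = 2.7354), x⁻ = (-1.3555) → reset → x⁺ = (-1.5277), jump to mode 2
Mode 2: guard c·x = -0.5078 hit at Δt = 1.4136 (t = 4.1490), x⁻ = (-0.5078) → reset → x⁺ = (-0.2818), jump to mode 0
Mode 0: flow for 0.4780 to horizon, guard not reached → x = (0.5798)

1 0.5198 2->0
2 1.3123 0->1
3 2.7354 1->2
4 4.1490 2->0
final: 0 0.5798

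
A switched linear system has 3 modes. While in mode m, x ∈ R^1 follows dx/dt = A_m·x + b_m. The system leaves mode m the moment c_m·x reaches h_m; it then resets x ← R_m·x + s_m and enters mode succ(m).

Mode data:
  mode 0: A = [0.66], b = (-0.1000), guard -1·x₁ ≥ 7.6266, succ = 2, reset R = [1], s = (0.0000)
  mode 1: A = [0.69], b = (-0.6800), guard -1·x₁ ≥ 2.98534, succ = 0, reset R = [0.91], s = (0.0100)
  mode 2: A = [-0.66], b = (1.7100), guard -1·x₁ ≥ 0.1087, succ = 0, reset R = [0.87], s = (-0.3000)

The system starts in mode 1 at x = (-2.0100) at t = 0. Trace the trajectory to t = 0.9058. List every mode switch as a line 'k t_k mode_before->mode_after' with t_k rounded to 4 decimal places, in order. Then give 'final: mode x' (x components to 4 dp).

Mode 1: guard c·x = 2.9853 hit at Δt = 0.4085 (t = 0.4085), x⁻ = (-2.9853) → reset → x⁺ = (-2.7067), jump to mode 0
Mode 0: flow for 0.4973 to horizon, guard not reached → x = (-3.8170)

1 0.4085 1->0
final: 0 -3.8170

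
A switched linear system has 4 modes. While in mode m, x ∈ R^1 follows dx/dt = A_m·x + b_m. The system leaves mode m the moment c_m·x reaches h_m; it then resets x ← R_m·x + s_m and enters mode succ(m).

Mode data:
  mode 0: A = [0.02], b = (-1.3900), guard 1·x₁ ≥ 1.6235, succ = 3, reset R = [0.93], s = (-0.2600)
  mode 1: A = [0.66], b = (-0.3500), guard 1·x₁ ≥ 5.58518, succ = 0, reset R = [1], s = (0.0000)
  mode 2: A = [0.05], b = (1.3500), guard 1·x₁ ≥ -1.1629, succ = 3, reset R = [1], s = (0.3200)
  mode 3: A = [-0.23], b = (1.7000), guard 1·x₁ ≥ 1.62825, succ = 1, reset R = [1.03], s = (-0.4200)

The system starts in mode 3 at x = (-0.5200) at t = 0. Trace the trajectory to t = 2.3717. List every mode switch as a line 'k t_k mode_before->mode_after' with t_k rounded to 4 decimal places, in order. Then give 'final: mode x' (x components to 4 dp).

1 1.3775 3->1
final: 1 1.9311

Mode 3: guard c·x = 1.6282 hit at Δt = 1.3775 (t = 1.3775), x⁻ = (1.6282) → reset → x⁺ = (1.2571), jump to mode 1
Mode 1: flow for 0.9942 to horizon, guard not reached → x = (1.9311)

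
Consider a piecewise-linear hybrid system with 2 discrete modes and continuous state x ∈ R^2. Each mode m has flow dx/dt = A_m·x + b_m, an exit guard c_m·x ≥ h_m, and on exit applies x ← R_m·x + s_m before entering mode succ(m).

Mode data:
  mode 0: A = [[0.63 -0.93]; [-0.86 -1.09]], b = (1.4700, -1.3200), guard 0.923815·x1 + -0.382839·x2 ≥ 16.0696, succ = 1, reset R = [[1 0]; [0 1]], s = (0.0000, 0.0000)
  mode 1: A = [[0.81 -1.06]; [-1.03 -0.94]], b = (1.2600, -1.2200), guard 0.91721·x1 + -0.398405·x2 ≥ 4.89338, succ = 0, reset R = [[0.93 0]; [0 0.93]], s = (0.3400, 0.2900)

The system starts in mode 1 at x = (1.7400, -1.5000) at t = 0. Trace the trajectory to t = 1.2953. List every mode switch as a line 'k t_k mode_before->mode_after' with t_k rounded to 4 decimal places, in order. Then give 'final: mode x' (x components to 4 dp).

Mode 1: guard c·x = 4.8934 hit at Δt = 0.4407 (t = 0.4407), x⁻ = (4.2355, -2.5314) → reset → x⁺ = (4.2790, -2.0642), jump to mode 0
Mode 0: flow for 0.8546 to horizon, guard not reached → x = (12.6246, -5.6066)

1 0.4407 1->0
final: 0 12.6246 -5.6066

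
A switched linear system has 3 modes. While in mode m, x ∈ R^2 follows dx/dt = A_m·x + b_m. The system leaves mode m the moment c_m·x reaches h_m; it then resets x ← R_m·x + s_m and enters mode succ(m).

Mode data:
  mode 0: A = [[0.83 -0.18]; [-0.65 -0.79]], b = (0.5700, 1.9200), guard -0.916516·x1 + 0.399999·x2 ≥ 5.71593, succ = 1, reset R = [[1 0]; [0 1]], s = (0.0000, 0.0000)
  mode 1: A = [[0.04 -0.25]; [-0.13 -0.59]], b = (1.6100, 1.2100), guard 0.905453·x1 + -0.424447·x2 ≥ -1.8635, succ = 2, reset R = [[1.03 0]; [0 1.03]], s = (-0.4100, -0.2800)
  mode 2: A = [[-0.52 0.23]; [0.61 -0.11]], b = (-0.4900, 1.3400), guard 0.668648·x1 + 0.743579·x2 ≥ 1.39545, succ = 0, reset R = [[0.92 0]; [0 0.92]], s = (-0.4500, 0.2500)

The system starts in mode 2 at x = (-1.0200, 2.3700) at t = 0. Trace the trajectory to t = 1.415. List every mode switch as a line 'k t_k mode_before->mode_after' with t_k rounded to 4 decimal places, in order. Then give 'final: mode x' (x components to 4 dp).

Mode 2: guard c·x = 1.3955 hit at Δt = 0.4195 (t = 0.4195), x⁻ = (-0.7899, 2.5870) → reset → x⁺ = (-1.1767, 2.6300), jump to mode 0
Mode 0: flow for 0.9955 to horizon, guard not reached → x = (-2.6196, 3.3649)

1 0.4195 2->0
final: 0 -2.6196 3.3649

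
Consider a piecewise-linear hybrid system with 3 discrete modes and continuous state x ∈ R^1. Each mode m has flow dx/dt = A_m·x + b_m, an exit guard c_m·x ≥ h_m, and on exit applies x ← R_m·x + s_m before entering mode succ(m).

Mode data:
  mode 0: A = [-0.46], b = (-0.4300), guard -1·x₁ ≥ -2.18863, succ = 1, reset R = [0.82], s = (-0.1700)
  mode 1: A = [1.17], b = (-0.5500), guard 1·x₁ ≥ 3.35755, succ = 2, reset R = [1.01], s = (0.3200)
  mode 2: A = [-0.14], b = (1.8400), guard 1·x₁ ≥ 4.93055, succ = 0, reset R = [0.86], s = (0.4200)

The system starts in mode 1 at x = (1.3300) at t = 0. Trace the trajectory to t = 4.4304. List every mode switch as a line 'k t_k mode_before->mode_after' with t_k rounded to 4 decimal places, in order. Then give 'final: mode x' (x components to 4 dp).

1 1.0353 1->2
2 2.0242 2->0
3 3.2915 0->1
4 4.0749 1->2
final: 2 4.1690

Mode 1: guard c·x = 3.3575 hit at Δt = 1.0353 (t = 1.0353), x⁻ = (3.3576) → reset → x⁺ = (3.7111), jump to mode 2
Mode 2: guard c·x = 4.9306 hit at Δt = 0.9889 (t = 2.0242), x⁻ = (4.9306) → reset → x⁺ = (4.6603), jump to mode 0
Mode 0: guard c·x = -2.1886 hit at Δt = 1.2673 (t = 3.2915), x⁻ = (2.1886) → reset → x⁺ = (1.6247), jump to mode 1
Mode 1: guard c·x = 3.3575 hit at Δt = 0.7834 (t = 4.0749), x⁻ = (3.3575) → reset → x⁺ = (3.7111), jump to mode 2
Mode 2: flow for 0.3555 to horizon, guard not reached → x = (4.1690)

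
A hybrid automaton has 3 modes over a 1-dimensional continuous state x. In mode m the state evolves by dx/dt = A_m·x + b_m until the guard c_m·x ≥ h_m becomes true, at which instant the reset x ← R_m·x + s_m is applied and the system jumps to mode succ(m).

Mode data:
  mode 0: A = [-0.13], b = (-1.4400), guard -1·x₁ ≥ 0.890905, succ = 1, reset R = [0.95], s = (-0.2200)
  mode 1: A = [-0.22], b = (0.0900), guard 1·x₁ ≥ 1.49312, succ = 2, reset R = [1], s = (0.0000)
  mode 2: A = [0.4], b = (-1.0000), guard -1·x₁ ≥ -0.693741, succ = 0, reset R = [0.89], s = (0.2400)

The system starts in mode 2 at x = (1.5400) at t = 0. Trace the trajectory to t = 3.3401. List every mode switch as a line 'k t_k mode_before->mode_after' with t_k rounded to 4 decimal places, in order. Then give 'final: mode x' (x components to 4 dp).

1 1.5802 2->0
2 2.7987 0->1
final: 1 -0.9007

Mode 2: guard c·x = -0.6937 hit at Δt = 1.5802 (t = 1.5802), x⁻ = (0.6937) → reset → x⁺ = (0.8574), jump to mode 0
Mode 0: guard c·x = 0.8909 hit at Δt = 1.2185 (t = 2.7987), x⁻ = (-0.8909) → reset → x⁺ = (-1.0664), jump to mode 1
Mode 1: flow for 0.5414 to horizon, guard not reached → x = (-0.9007)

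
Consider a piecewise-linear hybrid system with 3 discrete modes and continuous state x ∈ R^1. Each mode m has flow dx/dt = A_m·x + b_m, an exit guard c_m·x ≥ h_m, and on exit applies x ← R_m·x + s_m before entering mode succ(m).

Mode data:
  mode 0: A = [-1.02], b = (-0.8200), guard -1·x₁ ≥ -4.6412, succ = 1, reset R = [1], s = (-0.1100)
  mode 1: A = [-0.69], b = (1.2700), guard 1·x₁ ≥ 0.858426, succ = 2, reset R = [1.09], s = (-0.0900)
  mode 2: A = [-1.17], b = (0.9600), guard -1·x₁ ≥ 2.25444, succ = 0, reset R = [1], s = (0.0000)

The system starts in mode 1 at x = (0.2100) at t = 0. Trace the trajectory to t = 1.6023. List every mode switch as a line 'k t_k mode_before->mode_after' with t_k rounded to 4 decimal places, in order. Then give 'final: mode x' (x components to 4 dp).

Mode 1: guard c·x = 0.8584 hit at Δt = 0.7347 (t = 0.7347), x⁻ = (0.8584) → reset → x⁺ = (0.8457), jump to mode 2
Mode 2: flow for 0.8676 to horizon, guard not reached → x = (0.8296)

1 0.7347 1->2
final: 2 0.8296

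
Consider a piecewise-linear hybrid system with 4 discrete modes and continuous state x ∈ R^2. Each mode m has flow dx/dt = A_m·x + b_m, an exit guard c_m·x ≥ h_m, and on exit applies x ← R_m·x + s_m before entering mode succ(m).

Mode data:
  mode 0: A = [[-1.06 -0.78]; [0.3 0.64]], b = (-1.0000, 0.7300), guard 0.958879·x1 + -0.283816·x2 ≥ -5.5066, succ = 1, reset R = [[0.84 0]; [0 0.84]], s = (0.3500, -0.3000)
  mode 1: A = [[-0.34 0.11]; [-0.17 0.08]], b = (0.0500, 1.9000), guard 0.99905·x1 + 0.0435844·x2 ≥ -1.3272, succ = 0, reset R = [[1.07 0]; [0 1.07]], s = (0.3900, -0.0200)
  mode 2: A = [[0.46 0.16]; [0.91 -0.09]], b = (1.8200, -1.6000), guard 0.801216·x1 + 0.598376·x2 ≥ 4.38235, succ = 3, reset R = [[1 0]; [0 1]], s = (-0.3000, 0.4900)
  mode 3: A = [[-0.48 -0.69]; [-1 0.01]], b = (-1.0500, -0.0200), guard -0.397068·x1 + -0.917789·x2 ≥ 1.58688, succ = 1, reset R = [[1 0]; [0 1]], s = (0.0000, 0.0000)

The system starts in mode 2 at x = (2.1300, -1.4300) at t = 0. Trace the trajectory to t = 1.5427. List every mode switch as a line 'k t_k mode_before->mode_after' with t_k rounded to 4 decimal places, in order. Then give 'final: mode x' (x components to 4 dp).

Mode 2: guard c·x = 4.3823 hit at Δt = 0.9518 (t = 0.9518), x⁻ = (5.3054, 0.2198) → reset → x⁺ = (5.0054, 0.7098), jump to mode 3
Mode 3: flow for 0.5909 to horizon, guard not reached → x = (3.4579, -1.7357)

1 0.9518 2->3
final: 3 3.4579 -1.7357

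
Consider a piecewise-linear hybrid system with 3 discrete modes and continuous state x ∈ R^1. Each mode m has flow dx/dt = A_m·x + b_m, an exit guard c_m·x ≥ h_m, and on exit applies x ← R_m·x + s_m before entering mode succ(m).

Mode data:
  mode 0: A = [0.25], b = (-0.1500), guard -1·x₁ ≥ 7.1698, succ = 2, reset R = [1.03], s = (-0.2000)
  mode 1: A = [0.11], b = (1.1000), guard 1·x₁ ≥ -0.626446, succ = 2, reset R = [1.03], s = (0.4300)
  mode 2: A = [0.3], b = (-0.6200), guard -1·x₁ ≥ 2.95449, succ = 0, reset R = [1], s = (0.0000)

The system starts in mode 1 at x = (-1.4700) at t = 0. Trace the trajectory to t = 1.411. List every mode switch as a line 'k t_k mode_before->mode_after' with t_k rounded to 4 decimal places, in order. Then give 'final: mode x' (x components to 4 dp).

Mode 1: guard c·x = -0.6264 hit at Δt = 0.8573 (t = 0.8573), x⁻ = (-0.6264) → reset → x⁺ = (-0.2152), jump to mode 2
Mode 2: flow for 0.5537 to horizon, guard not reached → x = (-0.6276)

1 0.8573 1->2
final: 2 -0.6276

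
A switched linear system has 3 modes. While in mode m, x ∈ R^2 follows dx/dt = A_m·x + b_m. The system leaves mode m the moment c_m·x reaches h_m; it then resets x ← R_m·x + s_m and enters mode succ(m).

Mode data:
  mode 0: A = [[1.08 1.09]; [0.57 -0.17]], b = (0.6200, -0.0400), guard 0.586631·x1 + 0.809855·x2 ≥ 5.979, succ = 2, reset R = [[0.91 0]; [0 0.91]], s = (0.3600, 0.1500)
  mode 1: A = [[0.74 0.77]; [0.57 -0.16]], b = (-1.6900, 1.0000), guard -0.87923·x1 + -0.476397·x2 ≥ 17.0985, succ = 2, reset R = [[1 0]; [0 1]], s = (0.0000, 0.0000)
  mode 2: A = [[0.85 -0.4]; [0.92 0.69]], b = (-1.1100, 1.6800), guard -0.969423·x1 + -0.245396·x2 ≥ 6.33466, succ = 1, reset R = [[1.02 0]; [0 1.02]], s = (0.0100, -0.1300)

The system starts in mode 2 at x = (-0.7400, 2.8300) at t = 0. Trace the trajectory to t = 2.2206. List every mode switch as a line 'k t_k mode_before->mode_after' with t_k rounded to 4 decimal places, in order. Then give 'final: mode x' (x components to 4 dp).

1 1.1979 2->1
final: 1 -16.7314 -1.5811

Mode 2: guard c·x = 6.3347 hit at Δt = 1.1979 (t = 1.1979), x⁻ = (-7.6269, 4.3156) → reset → x⁺ = (-7.7694, 4.2719), jump to mode 1
Mode 1: flow for 1.0227 to horizon, guard not reached → x = (-16.7314, -1.5811)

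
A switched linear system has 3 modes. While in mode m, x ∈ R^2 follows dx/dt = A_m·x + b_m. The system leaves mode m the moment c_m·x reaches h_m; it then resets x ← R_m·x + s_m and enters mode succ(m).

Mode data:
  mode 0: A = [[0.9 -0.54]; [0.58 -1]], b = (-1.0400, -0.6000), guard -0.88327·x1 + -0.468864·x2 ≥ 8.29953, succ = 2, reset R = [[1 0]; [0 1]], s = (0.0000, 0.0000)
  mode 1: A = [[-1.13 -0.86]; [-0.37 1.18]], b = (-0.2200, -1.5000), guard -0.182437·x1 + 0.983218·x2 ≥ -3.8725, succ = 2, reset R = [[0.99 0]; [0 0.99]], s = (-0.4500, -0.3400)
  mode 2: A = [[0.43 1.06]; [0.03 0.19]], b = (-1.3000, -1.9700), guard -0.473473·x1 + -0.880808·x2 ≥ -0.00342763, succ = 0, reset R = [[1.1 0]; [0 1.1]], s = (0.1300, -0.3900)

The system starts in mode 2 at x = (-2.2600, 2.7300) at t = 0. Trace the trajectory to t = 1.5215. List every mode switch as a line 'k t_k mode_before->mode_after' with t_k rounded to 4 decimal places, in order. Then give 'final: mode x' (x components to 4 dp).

Mode 2: guard c·x = -0.0034 hit at Δt = 0.8858 (t = 0.8858), x⁻ = (-2.3491, 1.2666) → reset → x⁺ = (-2.4540, 1.0033), jump to mode 0
Mode 0: flow for 0.6357 to horizon, guard not reached → x = (-5.3170, -0.8294)

1 0.8858 2->0
final: 0 -5.3170 -0.8294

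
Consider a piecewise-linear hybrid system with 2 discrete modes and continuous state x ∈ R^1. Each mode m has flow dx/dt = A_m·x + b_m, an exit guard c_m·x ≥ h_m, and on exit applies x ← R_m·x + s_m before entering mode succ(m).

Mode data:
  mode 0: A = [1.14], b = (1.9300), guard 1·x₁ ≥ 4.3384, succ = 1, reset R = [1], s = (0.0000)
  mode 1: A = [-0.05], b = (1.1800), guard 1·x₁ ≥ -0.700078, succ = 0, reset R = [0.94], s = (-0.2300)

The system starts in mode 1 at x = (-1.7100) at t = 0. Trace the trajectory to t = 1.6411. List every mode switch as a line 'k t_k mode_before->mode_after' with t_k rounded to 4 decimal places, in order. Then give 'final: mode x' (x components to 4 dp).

Mode 1: guard c·x = -0.7001 hit at Δt = 0.8144 (t = 0.8144), x⁻ = (-0.7001) → reset → x⁺ = (-0.8881), jump to mode 0
Mode 0: flow for 0.8267 to horizon, guard not reached → x = (0.3726)

1 0.8144 1->0
final: 0 0.3726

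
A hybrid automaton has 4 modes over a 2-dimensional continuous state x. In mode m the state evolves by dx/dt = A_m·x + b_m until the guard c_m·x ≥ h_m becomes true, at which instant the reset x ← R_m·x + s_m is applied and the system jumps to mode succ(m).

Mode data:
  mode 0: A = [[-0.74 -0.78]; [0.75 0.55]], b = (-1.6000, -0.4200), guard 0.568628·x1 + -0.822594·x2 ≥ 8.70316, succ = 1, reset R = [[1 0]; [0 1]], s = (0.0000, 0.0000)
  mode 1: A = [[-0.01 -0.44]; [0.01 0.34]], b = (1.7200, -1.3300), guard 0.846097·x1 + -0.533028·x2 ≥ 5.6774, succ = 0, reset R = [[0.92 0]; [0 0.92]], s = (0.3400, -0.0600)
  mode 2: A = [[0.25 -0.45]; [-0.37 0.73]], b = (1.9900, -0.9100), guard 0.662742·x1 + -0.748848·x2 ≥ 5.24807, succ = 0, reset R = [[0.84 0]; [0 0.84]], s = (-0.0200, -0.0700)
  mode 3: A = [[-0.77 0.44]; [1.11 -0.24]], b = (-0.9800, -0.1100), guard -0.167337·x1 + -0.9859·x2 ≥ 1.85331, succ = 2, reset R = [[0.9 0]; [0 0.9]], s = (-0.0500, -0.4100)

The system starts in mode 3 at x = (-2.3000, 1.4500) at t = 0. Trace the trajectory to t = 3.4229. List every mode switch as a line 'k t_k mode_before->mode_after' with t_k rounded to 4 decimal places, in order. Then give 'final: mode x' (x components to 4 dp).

Mode 3: guard c·x = 1.8533 hit at Δt = 1.4307 (t = 1.4307), x⁻ = (-1.7933, -1.5754) → reset → x⁺ = (-1.6640, -1.8279), jump to mode 2
Mode 2: guard c·x = 5.2481 hit at Δt = 1.0632 (t = 2.4939), x⁻ = (1.9717, -5.2632) → reset → x⁺ = (1.6362, -4.4911), jump to mode 0
Mode 0: flow for 0.9290 to horizon, guard not reached → x = (2.5793, -6.1574)

1 1.4307 3->2
2 2.4939 2->0
final: 0 2.5793 -6.1574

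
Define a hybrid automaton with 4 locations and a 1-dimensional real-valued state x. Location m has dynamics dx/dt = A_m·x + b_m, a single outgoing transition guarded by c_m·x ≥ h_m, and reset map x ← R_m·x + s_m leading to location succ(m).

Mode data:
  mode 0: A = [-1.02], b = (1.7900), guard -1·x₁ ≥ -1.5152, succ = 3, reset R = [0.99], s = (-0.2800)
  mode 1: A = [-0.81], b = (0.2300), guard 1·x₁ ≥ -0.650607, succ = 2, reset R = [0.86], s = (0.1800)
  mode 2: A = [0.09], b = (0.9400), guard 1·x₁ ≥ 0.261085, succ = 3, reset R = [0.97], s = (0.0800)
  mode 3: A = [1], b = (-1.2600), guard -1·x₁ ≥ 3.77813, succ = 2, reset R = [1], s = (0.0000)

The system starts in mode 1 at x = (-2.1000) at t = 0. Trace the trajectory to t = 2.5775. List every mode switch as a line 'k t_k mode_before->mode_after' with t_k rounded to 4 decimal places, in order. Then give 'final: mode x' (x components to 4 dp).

Mode 1: guard c·x = -0.6506 hit at Δt = 1.1561 (t = 1.1561), x⁻ = (-0.6506) → reset → x⁺ = (-0.3795), jump to mode 2
Mode 2: guard c·x = 0.2611 hit at Δt = 0.6856 (t = 1.8417), x⁻ = (0.2611) → reset → x⁺ = (0.3333), jump to mode 3
Mode 3: flow for 0.7358 to horizon, guard not reached → x = (-0.6743)

1 1.1561 1->2
2 1.8417 2->3
final: 3 -0.6743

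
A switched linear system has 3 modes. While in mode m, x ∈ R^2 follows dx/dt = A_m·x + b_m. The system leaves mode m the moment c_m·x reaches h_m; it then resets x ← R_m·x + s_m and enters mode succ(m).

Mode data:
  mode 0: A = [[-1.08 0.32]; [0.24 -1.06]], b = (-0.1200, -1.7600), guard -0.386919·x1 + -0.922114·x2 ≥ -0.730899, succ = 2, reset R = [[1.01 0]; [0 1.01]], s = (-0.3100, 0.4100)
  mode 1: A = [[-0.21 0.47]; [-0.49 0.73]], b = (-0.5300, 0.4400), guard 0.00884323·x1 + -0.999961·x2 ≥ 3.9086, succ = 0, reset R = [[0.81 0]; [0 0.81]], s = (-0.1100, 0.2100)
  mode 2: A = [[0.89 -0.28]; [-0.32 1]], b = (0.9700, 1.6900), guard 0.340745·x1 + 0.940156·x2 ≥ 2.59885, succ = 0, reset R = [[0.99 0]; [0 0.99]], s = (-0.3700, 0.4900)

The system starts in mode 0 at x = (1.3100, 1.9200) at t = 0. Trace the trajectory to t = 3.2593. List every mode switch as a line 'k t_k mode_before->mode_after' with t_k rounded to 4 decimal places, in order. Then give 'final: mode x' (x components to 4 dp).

Mode 0: guard c·x = -0.7309 hit at Δt = 0.5457 (t = 0.5457), x⁻ = (0.8156, 0.4504) → reset → x⁺ = (0.5137, 0.8649), jump to mode 2
Mode 2: guard c·x = 2.5989 hit at Δt = 0.4980 (t = 1.0437), x⁻ = (1.1449, 2.3493) → reset → x⁺ = (0.7635, 2.8158), jump to mode 0
Mode 0: guard c·x = -0.7309 hit at Δt = 0.6895 (t = 1.7332), x⁻ = (0.5261, 0.5719) → reset → x⁺ = (0.2214, 0.9876), jump to mode 2
Mode 2: guard c·x = 2.5989 hit at Δt = 0.4746 (t = 2.2078), x⁻ = (0.6377, 2.5332) → reset → x⁺ = (0.2613, 2.9978), jump to mode 0
Mode 0: guard c·x = -0.7309 hit at Δt = 0.6714 (t = 2.8792), x⁻ = (0.3070, 0.6638) → reset → x⁺ = (0.0000, 1.0805), jump to mode 2
Mode 2: flow for 0.3801 to horizon, guard not reached → x = (0.2311, 2.3449)

1 0.5457 0->2
2 1.0437 2->0
3 1.7332 0->2
4 2.2078 2->0
5 2.8792 0->2
final: 2 0.2311 2.3449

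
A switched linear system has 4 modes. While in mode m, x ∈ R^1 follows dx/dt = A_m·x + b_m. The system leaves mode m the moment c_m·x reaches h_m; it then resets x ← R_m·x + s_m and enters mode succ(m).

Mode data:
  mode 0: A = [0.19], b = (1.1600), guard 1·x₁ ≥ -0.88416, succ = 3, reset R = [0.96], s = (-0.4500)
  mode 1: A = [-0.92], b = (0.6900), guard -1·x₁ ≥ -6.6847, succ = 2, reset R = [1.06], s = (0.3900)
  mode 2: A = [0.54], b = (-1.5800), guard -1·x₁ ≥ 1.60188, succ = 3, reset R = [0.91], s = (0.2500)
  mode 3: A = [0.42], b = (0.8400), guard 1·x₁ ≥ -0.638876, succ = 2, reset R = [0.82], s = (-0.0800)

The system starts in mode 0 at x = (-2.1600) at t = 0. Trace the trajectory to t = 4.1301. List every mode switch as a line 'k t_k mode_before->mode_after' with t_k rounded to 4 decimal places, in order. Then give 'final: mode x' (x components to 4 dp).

Mode 0: guard c·x = -0.8842 hit at Δt = 1.4747 (t = 1.4747), x⁻ = (-0.8842) → reset → x⁺ = (-1.2988), jump to mode 3
Mode 3: guard c·x = -0.6389 hit at Δt = 1.5792 (t = 3.0539), x⁻ = (-0.6389) → reset → x⁺ = (-0.6039), jump to mode 2
Mode 2: guard c·x = 1.6019 hit at Δt = 0.4611 (t = 3.5150), x⁻ = (-1.6019) → reset → x⁺ = (-1.2077), jump to mode 3
Mode 3: flow for 0.6151 to horizon, guard not reached → x = (-0.9742)

1 1.4747 0->3
2 3.0539 3->2
3 3.5150 2->3
final: 3 -0.9742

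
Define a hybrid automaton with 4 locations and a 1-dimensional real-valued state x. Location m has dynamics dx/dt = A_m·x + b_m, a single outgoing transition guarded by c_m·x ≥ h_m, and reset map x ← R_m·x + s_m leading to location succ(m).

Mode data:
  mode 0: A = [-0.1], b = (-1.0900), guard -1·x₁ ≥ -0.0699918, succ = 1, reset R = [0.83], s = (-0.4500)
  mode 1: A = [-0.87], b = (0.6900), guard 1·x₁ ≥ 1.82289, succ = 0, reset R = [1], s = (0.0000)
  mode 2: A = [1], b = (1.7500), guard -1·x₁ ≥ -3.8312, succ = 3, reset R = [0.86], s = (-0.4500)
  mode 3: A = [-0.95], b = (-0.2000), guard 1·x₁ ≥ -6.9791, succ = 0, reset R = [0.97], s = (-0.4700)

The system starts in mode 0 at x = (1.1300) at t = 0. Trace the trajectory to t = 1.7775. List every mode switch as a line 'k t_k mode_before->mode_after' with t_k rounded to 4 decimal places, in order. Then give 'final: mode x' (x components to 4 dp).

Mode 0: guard c·x = -0.0700 hit at Δt = 0.9224 (t = 0.9224), x⁻ = (0.0700) → reset → x⁺ = (-0.3919), jump to mode 1
Mode 1: flow for 0.8551 to horizon, guard not reached → x = (0.2299)

1 0.9224 0->1
final: 1 0.2299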